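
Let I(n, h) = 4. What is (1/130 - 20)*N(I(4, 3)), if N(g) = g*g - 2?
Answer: -18193/65 ≈ -279.89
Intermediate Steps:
N(g) = -2 + g² (N(g) = g² - 2 = -2 + g²)
(1/130 - 20)*N(I(4, 3)) = (1/130 - 20)*(-2 + 4²) = (1/130 - 20)*(-2 + 16) = -2599/130*14 = -18193/65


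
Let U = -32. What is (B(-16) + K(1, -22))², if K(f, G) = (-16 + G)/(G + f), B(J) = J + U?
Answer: 940900/441 ≈ 2133.6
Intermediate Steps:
B(J) = -32 + J (B(J) = J - 32 = -32 + J)
K(f, G) = (-16 + G)/(G + f)
(B(-16) + K(1, -22))² = ((-32 - 16) + (-16 - 22)/(-22 + 1))² = (-48 - 38/(-21))² = (-48 - 1/21*(-38))² = (-48 + 38/21)² = (-970/21)² = 940900/441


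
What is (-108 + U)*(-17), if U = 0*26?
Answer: 1836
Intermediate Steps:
U = 0
(-108 + U)*(-17) = (-108 + 0)*(-17) = -108*(-17) = 1836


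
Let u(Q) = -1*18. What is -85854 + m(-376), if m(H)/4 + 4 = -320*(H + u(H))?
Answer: 418450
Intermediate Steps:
u(Q) = -18
m(H) = 23024 - 1280*H (m(H) = -16 + 4*(-320*(H - 18)) = -16 + 4*(-320*(-18 + H)) = -16 + 4*(5760 - 320*H) = -16 + (23040 - 1280*H) = 23024 - 1280*H)
-85854 + m(-376) = -85854 + (23024 - 1280*(-376)) = -85854 + (23024 + 481280) = -85854 + 504304 = 418450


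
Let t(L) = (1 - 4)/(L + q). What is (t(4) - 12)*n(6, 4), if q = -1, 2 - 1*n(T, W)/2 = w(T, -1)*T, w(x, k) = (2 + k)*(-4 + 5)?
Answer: 104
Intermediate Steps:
w(x, k) = 2 + k (w(x, k) = (2 + k)*1 = 2 + k)
n(T, W) = 4 - 2*T (n(T, W) = 4 - 2*(2 - 1)*T = 4 - 2*T)
t(L) = -3/(-1 + L) (t(L) = (1 - 4)/(L - 1) = -3/(-1 + L))
(t(4) - 12)*n(6, 4) = (-3/(-1 + 4) - 12)*(4 - 2*6) = (-3/3 - 12)*(4 - 12) = (-3*⅓ - 12)*(-8) = (-1 - 12)*(-8) = -13*(-8) = 104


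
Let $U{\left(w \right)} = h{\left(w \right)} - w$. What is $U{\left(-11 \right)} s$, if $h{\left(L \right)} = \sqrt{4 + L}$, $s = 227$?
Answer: $2497 + 227 i \sqrt{7} \approx 2497.0 + 600.59 i$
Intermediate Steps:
$U{\left(w \right)} = \sqrt{4 + w} - w$
$U{\left(-11 \right)} s = \left(\sqrt{4 - 11} - -11\right) 227 = \left(\sqrt{-7} + 11\right) 227 = \left(i \sqrt{7} + 11\right) 227 = \left(11 + i \sqrt{7}\right) 227 = 2497 + 227 i \sqrt{7}$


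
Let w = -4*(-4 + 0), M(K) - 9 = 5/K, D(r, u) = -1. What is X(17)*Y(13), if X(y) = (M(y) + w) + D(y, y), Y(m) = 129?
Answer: 53277/17 ≈ 3133.9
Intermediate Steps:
M(K) = 9 + 5/K
w = 16 (w = -4*(-4) = 16)
X(y) = 24 + 5/y (X(y) = ((9 + 5/y) + 16) - 1 = (25 + 5/y) - 1 = 24 + 5/y)
X(17)*Y(13) = (24 + 5/17)*129 = (413/17)*129 = 53277/17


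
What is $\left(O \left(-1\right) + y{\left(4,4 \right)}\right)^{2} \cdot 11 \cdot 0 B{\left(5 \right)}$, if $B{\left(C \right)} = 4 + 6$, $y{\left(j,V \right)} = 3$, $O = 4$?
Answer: $0$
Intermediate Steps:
$B{\left(C \right)} = 10$
$\left(O \left(-1\right) + y{\left(4,4 \right)}\right)^{2} \cdot 11 \cdot 0 B{\left(5 \right)} = \left(4 \left(-1\right) + 3\right)^{2} \cdot 11 \cdot 0 \cdot 10 = \left(-4 + 3\right)^{2} \cdot 0 \cdot 10 = \left(-1\right)^{2} \cdot 0 = 1 \cdot 0 = 0$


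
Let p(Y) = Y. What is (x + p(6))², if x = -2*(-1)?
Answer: 64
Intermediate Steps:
x = 2
(x + p(6))² = (2 + 6)² = 8² = 64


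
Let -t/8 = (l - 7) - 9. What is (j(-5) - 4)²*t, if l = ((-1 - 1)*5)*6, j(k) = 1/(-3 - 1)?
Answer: 10982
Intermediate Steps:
j(k) = -¼ (j(k) = 1/(-4) = -¼)
l = -60 (l = -2*5*6 = -10*6 = -60)
t = 608 (t = -8*((-60 - 7) - 9) = -8*(-67 - 9) = -8*(-76) = 608)
(j(-5) - 4)²*t = (-¼ - 4)²*608 = (-17/4)²*608 = (289/16)*608 = 10982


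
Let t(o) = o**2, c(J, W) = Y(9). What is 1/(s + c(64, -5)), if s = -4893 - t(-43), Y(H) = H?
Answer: -1/6733 ≈ -0.00014852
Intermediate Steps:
c(J, W) = 9
s = -6742 (s = -4893 - 1*(-43)**2 = -4893 - 1*1849 = -4893 - 1849 = -6742)
1/(s + c(64, -5)) = 1/(-6742 + 9) = 1/(-6733) = -1/6733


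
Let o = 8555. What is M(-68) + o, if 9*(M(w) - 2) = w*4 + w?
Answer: 76673/9 ≈ 8519.2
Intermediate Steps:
M(w) = 2 + 5*w/9 (M(w) = 2 + (w*4 + w)/9 = 2 + (4*w + w)/9 = 2 + (5*w)/9 = 2 + 5*w/9)
M(-68) + o = (2 + (5/9)*(-68)) + 8555 = (2 - 340/9) + 8555 = -322/9 + 8555 = 76673/9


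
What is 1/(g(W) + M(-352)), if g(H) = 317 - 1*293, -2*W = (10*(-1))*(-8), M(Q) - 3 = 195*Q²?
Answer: 1/24161307 ≈ 4.1388e-8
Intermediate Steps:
M(Q) = 3 + 195*Q²
W = -40 (W = -10*(-1)*(-8)/2 = -(-5)*(-8) = -½*80 = -40)
g(H) = 24 (g(H) = 317 - 293 = 24)
1/(g(W) + M(-352)) = 1/(24 + (3 + 195*(-352)²)) = 1/(24 + (3 + 195*123904)) = 1/(24 + (3 + 24161280)) = 1/(24 + 24161283) = 1/24161307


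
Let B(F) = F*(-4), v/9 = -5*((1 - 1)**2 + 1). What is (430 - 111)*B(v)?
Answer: 57420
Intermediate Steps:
v = -45 (v = 9*(-5*((1 - 1)**2 + 1)) = 9*(-5*(0**2 + 1)) = 9*(-5*(0 + 1)) = 9*(-5*1) = 9*(-5) = -45)
B(F) = -4*F
(430 - 111)*B(v) = (430 - 111)*(-4*(-45)) = 319*180 = 57420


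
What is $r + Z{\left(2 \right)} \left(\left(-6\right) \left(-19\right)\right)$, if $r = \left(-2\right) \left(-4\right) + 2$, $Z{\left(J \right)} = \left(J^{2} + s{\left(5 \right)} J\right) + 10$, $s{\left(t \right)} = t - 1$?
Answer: $2518$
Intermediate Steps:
$s{\left(t \right)} = -1 + t$
$Z{\left(J \right)} = 10 + J^{2} + 4 J$ ($Z{\left(J \right)} = \left(J^{2} + \left(-1 + 5\right) J\right) + 10 = \left(J^{2} + 4 J\right) + 10 = 10 + J^{2} + 4 J$)
$r = 10$ ($r = 8 + 2 = 10$)
$r + Z{\left(2 \right)} \left(\left(-6\right) \left(-19\right)\right) = 10 + \left(10 + 2^{2} + 4 \cdot 2\right) \left(\left(-6\right) \left(-19\right)\right) = 10 + \left(10 + 4 + 8\right) 114 = 10 + 22 \cdot 114 = 10 + 2508 = 2518$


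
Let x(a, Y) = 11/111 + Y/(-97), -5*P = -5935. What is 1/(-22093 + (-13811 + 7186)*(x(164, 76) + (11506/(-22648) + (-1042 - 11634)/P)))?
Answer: 144725577996/8185020842721997 ≈ 1.7682e-5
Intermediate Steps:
P = 1187 (P = -1/5*(-5935) = 1187)
x(a, Y) = 11/111 - Y/97 (x(a, Y) = 11*(1/111) + Y*(-1/97) = 11/111 - Y/97)
1/(-22093 + (-13811 + 7186)*(x(164, 76) + (11506/(-22648) + (-1042 - 11634)/P))) = 1/(-22093 + (-13811 + 7186)*((11/111 - 1/97*76) + (11506/(-22648) + (-1042 - 11634)/1187))) = 1/(-22093 - 6625*((11/111 - 76/97) + (11506*(-1/22648) - 12676*1/1187))) = 1/(-22093 - 6625*(-7369/10767 + (-5753/11324 - 12676/1187))) = 1/(-22093 - 6625*(-7369/10767 - 150371835/13441588)) = 1/(-22093 - 6625*(-1718104609417/144725577996)) = 1/(-22093 + 11382443037387625/144725577996) = 1/(8185020842721997/144725577996) = 144725577996/8185020842721997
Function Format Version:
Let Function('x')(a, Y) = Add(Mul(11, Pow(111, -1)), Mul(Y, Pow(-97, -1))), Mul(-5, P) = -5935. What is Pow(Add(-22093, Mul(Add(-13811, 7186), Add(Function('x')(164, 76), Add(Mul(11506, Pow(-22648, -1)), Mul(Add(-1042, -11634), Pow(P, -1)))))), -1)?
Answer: Rational(144725577996, 8185020842721997) ≈ 1.7682e-5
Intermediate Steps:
P = 1187 (P = Mul(Rational(-1, 5), -5935) = 1187)
Function('x')(a, Y) = Add(Rational(11, 111), Mul(Rational(-1, 97), Y)) (Function('x')(a, Y) = Add(Mul(11, Rational(1, 111)), Mul(Y, Rational(-1, 97))) = Add(Rational(11, 111), Mul(Rational(-1, 97), Y)))
Pow(Add(-22093, Mul(Add(-13811, 7186), Add(Function('x')(164, 76), Add(Mul(11506, Pow(-22648, -1)), Mul(Add(-1042, -11634), Pow(P, -1)))))), -1) = Pow(Add(-22093, Mul(Add(-13811, 7186), Add(Add(Rational(11, 111), Mul(Rational(-1, 97), 76)), Add(Mul(11506, Pow(-22648, -1)), Mul(Add(-1042, -11634), Pow(1187, -1)))))), -1) = Pow(Add(-22093, Mul(-6625, Add(Add(Rational(11, 111), Rational(-76, 97)), Add(Mul(11506, Rational(-1, 22648)), Mul(-12676, Rational(1, 1187)))))), -1) = Pow(Add(-22093, Mul(-6625, Add(Rational(-7369, 10767), Add(Rational(-5753, 11324), Rational(-12676, 1187))))), -1) = Pow(Add(-22093, Mul(-6625, Add(Rational(-7369, 10767), Rational(-150371835, 13441588)))), -1) = Pow(Add(-22093, Mul(-6625, Rational(-1718104609417, 144725577996))), -1) = Pow(Add(-22093, Rational(11382443037387625, 144725577996)), -1) = Pow(Rational(8185020842721997, 144725577996), -1) = Rational(144725577996, 8185020842721997)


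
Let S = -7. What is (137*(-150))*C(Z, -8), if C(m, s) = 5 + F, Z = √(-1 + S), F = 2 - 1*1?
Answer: -123300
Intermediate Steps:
F = 1 (F = 2 - 1 = 1)
Z = 2*I*√2 (Z = √(-1 - 7) = √(-8) = 2*I*√2 ≈ 2.8284*I)
C(m, s) = 6 (C(m, s) = 5 + 1 = 6)
(137*(-150))*C(Z, -8) = (137*(-150))*6 = -20550*6 = -123300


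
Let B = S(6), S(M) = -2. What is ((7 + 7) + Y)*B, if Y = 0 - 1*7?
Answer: -14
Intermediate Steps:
Y = -7 (Y = 0 - 7 = -7)
B = -2
((7 + 7) + Y)*B = ((7 + 7) - 7)*(-2) = (14 - 7)*(-2) = 7*(-2) = -14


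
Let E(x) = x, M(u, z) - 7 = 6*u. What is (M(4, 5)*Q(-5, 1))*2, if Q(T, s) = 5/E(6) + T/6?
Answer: 0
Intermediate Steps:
M(u, z) = 7 + 6*u
Q(T, s) = ⅚ + T/6 (Q(T, s) = 5/6 + T/6 = 5*(⅙) + T*(⅙) = ⅚ + T/6)
(M(4, 5)*Q(-5, 1))*2 = ((7 + 6*4)*(⅚ + (⅙)*(-5)))*2 = ((7 + 24)*(⅚ - ⅚))*2 = (31*0)*2 = 0*2 = 0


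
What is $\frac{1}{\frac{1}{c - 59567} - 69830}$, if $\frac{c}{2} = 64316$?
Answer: $- \frac{69065}{4822808949} \approx -1.432 \cdot 10^{-5}$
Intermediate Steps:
$c = 128632$ ($c = 2 \cdot 64316 = 128632$)
$\frac{1}{\frac{1}{c - 59567} - 69830} = \frac{1}{\frac{1}{128632 - 59567} - 69830} = \frac{1}{\frac{1}{69065} - 69830} = \frac{1}{- \frac{4822808949}{69065}} = - \frac{69065}{4822808949}$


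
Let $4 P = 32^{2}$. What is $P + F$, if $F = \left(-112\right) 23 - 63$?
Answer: $-2383$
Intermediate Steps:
$F = -2639$ ($F = -2576 - 63 = -2639$)
$P = 256$ ($P = \frac{32^{2}}{4} = \frac{1}{4} \cdot 1024 = 256$)
$P + F = 256 - 2639 = -2383$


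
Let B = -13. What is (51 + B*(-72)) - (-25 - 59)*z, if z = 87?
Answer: 8295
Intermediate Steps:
(51 + B*(-72)) - (-25 - 59)*z = (51 - 13*(-72)) - (-25 - 59)*87 = (51 + 936) - (-84)*87 = 987 - 1*(-7308) = 987 + 7308 = 8295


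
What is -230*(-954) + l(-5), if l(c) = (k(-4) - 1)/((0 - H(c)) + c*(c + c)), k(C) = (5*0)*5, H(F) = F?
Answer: 12068099/55 ≈ 2.1942e+5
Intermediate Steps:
k(C) = 0 (k(C) = 0*5 = 0)
l(c) = -1/(-c + 2*c²) (l(c) = (0 - 1)/((0 - c) + c*(c + c)) = -1/(-c + c*(2*c)) = -1/(-c + 2*c²))
-230*(-954) + l(-5) = -230*(-954) - 1/(-5*(-1 + 2*(-5))) = 219420 - 1*(-⅕)/(-1 - 10) = 219420 - 1*(-⅕)/(-11) = 219420 - 1*(-⅕)*(-1/11) = 219420 - 1/55 = 12068099/55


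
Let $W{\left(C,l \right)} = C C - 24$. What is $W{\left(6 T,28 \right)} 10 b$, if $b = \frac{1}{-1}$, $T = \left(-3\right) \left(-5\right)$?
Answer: $-80760$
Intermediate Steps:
$T = 15$
$b = -1$
$W{\left(C,l \right)} = -24 + C^{2}$ ($W{\left(C,l \right)} = C^{2} - 24 = -24 + C^{2}$)
$W{\left(6 T,28 \right)} 10 b = \left(-24 + \left(6 \cdot 15\right)^{2}\right) 10 \left(-1\right) = \left(-24 + 90^{2}\right) \left(-10\right) = \left(-24 + 8100\right) \left(-10\right) = 8076 \left(-10\right) = -80760$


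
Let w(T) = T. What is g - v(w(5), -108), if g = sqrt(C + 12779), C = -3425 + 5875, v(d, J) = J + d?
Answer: 103 + sqrt(15229) ≈ 226.41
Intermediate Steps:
C = 2450
g = sqrt(15229) (g = sqrt(2450 + 12779) = sqrt(15229) ≈ 123.41)
g - v(w(5), -108) = sqrt(15229) - (-108 + 5) = sqrt(15229) - 1*(-103) = sqrt(15229) + 103 = 103 + sqrt(15229)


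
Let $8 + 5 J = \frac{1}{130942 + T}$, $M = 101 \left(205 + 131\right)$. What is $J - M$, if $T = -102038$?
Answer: $- \frac{4904661951}{144520} \approx -33938.0$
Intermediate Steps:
$M = 33936$ ($M = 101 \cdot 336 = 33936$)
$J = - \frac{231231}{144520}$ ($J = - \frac{8}{5} + \frac{1}{5 \left(130942 - 102038\right)} = - \frac{8}{5} + \frac{1}{5 \cdot 28904} = - \frac{8}{5} + \frac{1}{5} \cdot \frac{1}{28904} = - \frac{8}{5} + \frac{1}{144520} = - \frac{231231}{144520} \approx -1.6$)
$J - M = - \frac{231231}{144520} - 33936 = - \frac{4904661951}{144520}$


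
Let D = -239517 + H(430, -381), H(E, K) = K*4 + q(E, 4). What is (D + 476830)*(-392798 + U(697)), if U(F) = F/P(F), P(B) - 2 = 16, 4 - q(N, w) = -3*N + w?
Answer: -1676069582693/18 ≈ -9.3115e+10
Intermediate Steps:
q(N, w) = 4 - w + 3*N (q(N, w) = 4 - (-3*N + w) = 4 - (w - 3*N) = 4 + (-w + 3*N) = 4 - w + 3*N)
P(B) = 18 (P(B) = 2 + 16 = 18)
U(F) = F/18
H(E, K) = 3*E + 4*K (H(E, K) = K*4 + (4 - 1*4 + 3*E) = 4*K + (4 - 4 + 3*E) = 4*K + 3*E = 3*E + 4*K)
D = -239751 (D = -239517 + (3*430 + 4*(-381)) = -239517 + (1290 - 1524) = -239517 - 234 = -239751)
(D + 476830)*(-392798 + U(697)) = (-239751 + 476830)*(-392798 + (1/18)*697) = 237079*(-392798 + 697/18) = 237079*(-7069667/18) = -1676069582693/18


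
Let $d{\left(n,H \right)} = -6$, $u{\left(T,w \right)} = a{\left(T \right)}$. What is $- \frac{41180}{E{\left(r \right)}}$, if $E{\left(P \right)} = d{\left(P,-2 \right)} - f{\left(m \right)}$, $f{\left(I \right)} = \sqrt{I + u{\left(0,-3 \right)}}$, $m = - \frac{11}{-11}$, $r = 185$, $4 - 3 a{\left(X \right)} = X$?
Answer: $\frac{741240}{101} - \frac{41180 \sqrt{21}}{101} \approx 5470.6$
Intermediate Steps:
$a{\left(X \right)} = \frac{4}{3} - \frac{X}{3}$
$u{\left(T,w \right)} = \frac{4}{3} - \frac{T}{3}$
$m = 1$ ($m = \left(-11\right) \left(- \frac{1}{11}\right) = 1$)
$f{\left(I \right)} = \sqrt{\frac{4}{3} + I}$ ($f{\left(I \right)} = \sqrt{I + \left(\frac{4}{3} - 0\right)} = \sqrt{I + \left(\frac{4}{3} + 0\right)} = \sqrt{I + \frac{4}{3}} = \sqrt{\frac{4}{3} + I}$)
$E{\left(P \right)} = -6 - \frac{\sqrt{21}}{3}$ ($E{\left(P \right)} = -6 - \frac{\sqrt{12 + 9 \cdot 1}}{3} = -6 - \frac{\sqrt{12 + 9}}{3} = -6 - \frac{\sqrt{21}}{3}$)
$- \frac{41180}{E{\left(r \right)}} = - \frac{41180}{-6 - \frac{\sqrt{21}}{3}}$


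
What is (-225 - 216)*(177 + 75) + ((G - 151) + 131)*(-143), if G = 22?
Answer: -111418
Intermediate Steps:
(-225 - 216)*(177 + 75) + ((G - 151) + 131)*(-143) = (-225 - 216)*(177 + 75) + ((22 - 151) + 131)*(-143) = -441*252 + (-129 + 131)*(-143) = -111132 + 2*(-143) = -111132 - 286 = -111418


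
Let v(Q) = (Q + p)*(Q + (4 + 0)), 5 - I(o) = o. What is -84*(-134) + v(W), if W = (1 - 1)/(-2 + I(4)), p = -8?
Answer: 11224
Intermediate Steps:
I(o) = 5 - o
W = 0 (W = (1 - 1)/(-2 + (5 - 1*4)) = 0/(-2 + (5 - 4)) = 0/(-2 + 1) = 0/(-1) = 0*(-1) = 0)
v(Q) = (-8 + Q)*(4 + Q) (v(Q) = (Q - 8)*(Q + (4 + 0)) = (-8 + Q)*(Q + 4) = (-8 + Q)*(4 + Q))
-84*(-134) + v(W) = -84*(-134) + (-32 + 0² - 4*0) = 11256 + (-32 + 0 + 0) = 11256 - 32 = 11224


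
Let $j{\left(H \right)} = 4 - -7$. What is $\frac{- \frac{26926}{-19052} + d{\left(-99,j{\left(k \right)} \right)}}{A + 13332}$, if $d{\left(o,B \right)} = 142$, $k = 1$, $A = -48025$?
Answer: $- \frac{1366155}{330485518} \approx -0.0041338$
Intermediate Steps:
$j{\left(H \right)} = 11$ ($j{\left(H \right)} = 4 + 7 = 11$)
$\frac{- \frac{26926}{-19052} + d{\left(-99,j{\left(k \right)} \right)}}{A + 13332} = \frac{- \frac{26926}{-19052} + 142}{-48025 + 13332} = \frac{\left(-26926\right) \left(- \frac{1}{19052}\right) + 142}{-34693} = \left(\frac{13463}{9526} + 142\right) \left(- \frac{1}{34693}\right) = \frac{1366155}{9526} \left(- \frac{1}{34693}\right) = - \frac{1366155}{330485518}$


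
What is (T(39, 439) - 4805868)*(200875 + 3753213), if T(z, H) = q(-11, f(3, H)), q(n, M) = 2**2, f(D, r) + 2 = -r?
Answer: -19002809172032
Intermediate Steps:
f(D, r) = -2 - r
q(n, M) = 4
T(z, H) = 4
(T(39, 439) - 4805868)*(200875 + 3753213) = (4 - 4805868)*(200875 + 3753213) = -4805864*3954088 = -19002809172032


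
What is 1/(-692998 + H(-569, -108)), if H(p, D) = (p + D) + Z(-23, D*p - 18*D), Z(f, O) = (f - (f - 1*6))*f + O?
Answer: -1/630417 ≈ -1.5863e-6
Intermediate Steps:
Z(f, O) = O + 6*f (Z(f, O) = (f - (f - 6))*f + O = (f - (-6 + f))*f + O = (f + (6 - f))*f + O = 6*f + O = O + 6*f)
H(p, D) = -138 + p - 17*D + D*p (H(p, D) = (p + D) + ((D*p - 18*D) + 6*(-23)) = (D + p) + ((-18*D + D*p) - 138) = (D + p) + (-138 - 18*D + D*p) = -138 + p - 17*D + D*p)
1/(-692998 + H(-569, -108)) = 1/(-692998 + (-138 - 108 - 569 - 108*(-18 - 569))) = 1/(-692998 + (-138 - 108 - 569 - 108*(-587))) = 1/(-692998 + (-138 - 108 - 569 + 63396)) = 1/(-692998 + 62581) = 1/(-630417) = -1/630417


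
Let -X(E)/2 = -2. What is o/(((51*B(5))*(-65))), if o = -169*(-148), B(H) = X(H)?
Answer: -481/255 ≈ -1.8863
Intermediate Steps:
X(E) = 4 (X(E) = -2*(-2) = 4)
B(H) = 4
o = 25012
o/(((51*B(5))*(-65))) = 25012/(((51*4)*(-65))) = 25012/((204*(-65))) = 25012/(-13260) = 25012*(-1/13260) = -481/255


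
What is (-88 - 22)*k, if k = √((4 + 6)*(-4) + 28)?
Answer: -220*I*√3 ≈ -381.05*I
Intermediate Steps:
k = 2*I*√3 (k = √(10*(-4) + 28) = √(-40 + 28) = √(-12) = 2*I*√3 ≈ 3.4641*I)
(-88 - 22)*k = (-88 - 22)*(2*I*√3) = -220*I*√3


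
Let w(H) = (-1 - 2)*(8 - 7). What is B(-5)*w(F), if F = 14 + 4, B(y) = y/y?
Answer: -3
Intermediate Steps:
B(y) = 1
F = 18
w(H) = -3 (w(H) = -3*1 = -3)
B(-5)*w(F) = 1*(-3) = -3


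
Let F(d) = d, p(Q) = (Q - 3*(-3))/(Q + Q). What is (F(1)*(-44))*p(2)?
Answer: -121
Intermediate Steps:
p(Q) = (9 + Q)/(2*Q) (p(Q) = (Q + 9)/((2*Q)) = (9 + Q)*(1/(2*Q)) = (9 + Q)/(2*Q))
(F(1)*(-44))*p(2) = (1*(-44))*((½)*(9 + 2)/2) = -22*11/2 = -44*11/4 = -121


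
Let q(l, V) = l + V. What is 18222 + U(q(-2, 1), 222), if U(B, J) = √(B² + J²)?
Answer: 18222 + √49285 ≈ 18444.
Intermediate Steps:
q(l, V) = V + l
18222 + U(q(-2, 1), 222) = 18222 + √((1 - 2)² + 222²) = 18222 + √((-1)² + 49284) = 18222 + √(1 + 49284) = 18222 + √49285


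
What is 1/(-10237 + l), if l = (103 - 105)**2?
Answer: -1/10233 ≈ -9.7723e-5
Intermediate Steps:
l = 4 (l = (-2)**2 = 4)
1/(-10237 + l) = 1/(-10237 + 4) = 1/(-10233) = -1/10233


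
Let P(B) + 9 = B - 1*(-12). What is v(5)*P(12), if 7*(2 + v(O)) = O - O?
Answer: -30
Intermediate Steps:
P(B) = 3 + B (P(B) = -9 + (B - 1*(-12)) = -9 + (B + 12) = -9 + (12 + B) = 3 + B)
v(O) = -2 (v(O) = -2 + (O - O)/7 = -2 + (⅐)*0 = -2 + 0 = -2)
v(5)*P(12) = -2*(3 + 12) = -2*15 = -30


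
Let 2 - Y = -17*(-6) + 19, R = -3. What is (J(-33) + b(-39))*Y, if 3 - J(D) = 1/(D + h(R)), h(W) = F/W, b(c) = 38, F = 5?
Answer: -507773/104 ≈ -4882.4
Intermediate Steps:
h(W) = 5/W
Y = -119 (Y = 2 - (-17*(-6) + 19) = 2 - (102 + 19) = 2 - 1*121 = 2 - 121 = -119)
J(D) = 3 - 1/(-5/3 + D) (J(D) = 3 - 1/(D + 5/(-3)) = 3 - 1/(D + 5*(-⅓)) = 3 - 1/(D - 5/3) = 3 - 1/(-5/3 + D))
(J(-33) + b(-39))*Y = (9*(-2 - 33)/(-5 + 3*(-33)) + 38)*(-119) = (9*(-35)/(-5 - 99) + 38)*(-119) = (9*(-35)/(-104) + 38)*(-119) = (9*(-1/104)*(-35) + 38)*(-119) = (315/104 + 38)*(-119) = (4267/104)*(-119) = -507773/104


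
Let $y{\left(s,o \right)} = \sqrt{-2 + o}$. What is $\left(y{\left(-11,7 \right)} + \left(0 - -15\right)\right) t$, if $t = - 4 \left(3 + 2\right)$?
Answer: $-300 - 20 \sqrt{5} \approx -344.72$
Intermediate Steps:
$t = -20$ ($t = \left(-4\right) 5 = -20$)
$\left(y{\left(-11,7 \right)} + \left(0 - -15\right)\right) t = \left(\sqrt{-2 + 7} + \left(0 - -15\right)\right) \left(-20\right) = \left(\sqrt{5} + \left(0 + 15\right)\right) \left(-20\right) = \left(\sqrt{5} + 15\right) \left(-20\right) = \left(15 + \sqrt{5}\right) \left(-20\right) = -300 - 20 \sqrt{5}$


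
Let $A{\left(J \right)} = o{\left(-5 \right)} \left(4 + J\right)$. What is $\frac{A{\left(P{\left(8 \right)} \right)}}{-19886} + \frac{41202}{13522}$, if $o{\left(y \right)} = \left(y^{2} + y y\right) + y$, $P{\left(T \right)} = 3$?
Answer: $\frac{407541771}{134449246} \approx 3.0312$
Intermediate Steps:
$o{\left(y \right)} = y + 2 y^{2}$ ($o{\left(y \right)} = \left(y^{2} + y^{2}\right) + y = 2 y^{2} + y = y + 2 y^{2}$)
$A{\left(J \right)} = 180 + 45 J$ ($A{\left(J \right)} = - 5 \left(1 + 2 \left(-5\right)\right) \left(4 + J\right) = - 5 \left(1 - 10\right) \left(4 + J\right) = \left(-5\right) \left(-9\right) \left(4 + J\right) = 45 \left(4 + J\right) = 180 + 45 J$)
$\frac{A{\left(P{\left(8 \right)} \right)}}{-19886} + \frac{41202}{13522} = \frac{180 + 45 \cdot 3}{-19886} + \frac{41202}{13522} = \left(180 + 135\right) \left(- \frac{1}{19886}\right) + 41202 \cdot \frac{1}{13522} = 315 \left(- \frac{1}{19886}\right) + \frac{20601}{6761} = - \frac{315}{19886} + \frac{20601}{6761} = \frac{407541771}{134449246}$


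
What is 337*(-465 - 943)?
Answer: -474496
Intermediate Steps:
337*(-465 - 943) = 337*(-1408) = -474496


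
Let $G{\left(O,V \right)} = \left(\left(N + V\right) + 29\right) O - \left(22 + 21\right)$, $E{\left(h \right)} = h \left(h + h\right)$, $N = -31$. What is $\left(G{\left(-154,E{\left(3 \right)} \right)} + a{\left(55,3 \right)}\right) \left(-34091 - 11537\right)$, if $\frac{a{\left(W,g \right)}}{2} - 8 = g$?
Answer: $113385580$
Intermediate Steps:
$E{\left(h \right)} = 2 h^{2}$ ($E{\left(h \right)} = h 2 h = 2 h^{2}$)
$a{\left(W,g \right)} = 16 + 2 g$
$G{\left(O,V \right)} = -43 + O \left(-2 + V\right)$ ($G{\left(O,V \right)} = \left(\left(-31 + V\right) + 29\right) O - \left(22 + 21\right) = \left(-2 + V\right) O - 43 = O \left(-2 + V\right) - 43 = -43 + O \left(-2 + V\right)$)
$\left(G{\left(-154,E{\left(3 \right)} \right)} + a{\left(55,3 \right)}\right) \left(-34091 - 11537\right) = \left(\left(-43 - -308 - 154 \cdot 2 \cdot 3^{2}\right) + \left(16 + 2 \cdot 3\right)\right) \left(-34091 - 11537\right) = \left(\left(-43 + 308 - 154 \cdot 2 \cdot 9\right) + \left(16 + 6\right)\right) \left(-45628\right) = \left(\left(-43 + 308 - 2772\right) + 22\right) \left(-45628\right) = \left(-2507 + 22\right) \left(-45628\right) = \left(-2485\right) \left(-45628\right) = 113385580$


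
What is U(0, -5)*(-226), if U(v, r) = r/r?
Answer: -226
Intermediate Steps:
U(v, r) = 1
U(0, -5)*(-226) = 1*(-226) = -226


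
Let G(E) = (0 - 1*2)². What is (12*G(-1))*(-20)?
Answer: -960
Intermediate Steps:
G(E) = 4 (G(E) = (0 - 2)² = (-2)² = 4)
(12*G(-1))*(-20) = (12*4)*(-20) = 48*(-20) = -960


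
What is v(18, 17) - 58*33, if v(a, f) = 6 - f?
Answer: -1925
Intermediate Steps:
v(18, 17) - 58*33 = (6 - 1*17) - 58*33 = (6 - 17) - 1914 = -11 - 1914 = -1925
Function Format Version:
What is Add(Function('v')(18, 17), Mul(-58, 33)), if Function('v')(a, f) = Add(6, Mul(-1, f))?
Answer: -1925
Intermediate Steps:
Add(Function('v')(18, 17), Mul(-58, 33)) = Add(Add(6, Mul(-1, 17)), Mul(-58, 33)) = Add(Add(6, -17), -1914) = Add(-11, -1914) = -1925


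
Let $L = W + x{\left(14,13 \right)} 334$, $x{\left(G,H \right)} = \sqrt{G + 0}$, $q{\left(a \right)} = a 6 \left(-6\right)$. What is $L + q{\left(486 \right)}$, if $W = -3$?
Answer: $-17499 + 334 \sqrt{14} \approx -16249.0$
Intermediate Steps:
$q{\left(a \right)} = - 36 a$ ($q{\left(a \right)} = 6 a \left(-6\right) = - 36 a$)
$x{\left(G,H \right)} = \sqrt{G}$
$L = -3 + 334 \sqrt{14}$ ($L = -3 + \sqrt{14} \cdot 334 = -3 + 334 \sqrt{14} \approx 1246.7$)
$L + q{\left(486 \right)} = \left(-3 + 334 \sqrt{14}\right) - 17496 = -17499 + 334 \sqrt{14}$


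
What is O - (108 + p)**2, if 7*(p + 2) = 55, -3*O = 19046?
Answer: -2838881/147 ≈ -19312.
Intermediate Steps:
O = -19046/3 (O = -1/3*19046 = -19046/3 ≈ -6348.7)
p = 41/7 (p = -2 + (1/7)*55 = -2 + 55/7 = 41/7 ≈ 5.8571)
O - (108 + p)**2 = -19046/3 - (108 + 41/7)**2 = -19046/3 - (797/7)**2 = -19046/3 - 1*635209/49 = -19046/3 - 635209/49 = -2838881/147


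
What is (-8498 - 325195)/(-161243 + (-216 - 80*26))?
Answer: 12359/6057 ≈ 2.0404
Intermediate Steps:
(-8498 - 325195)/(-161243 + (-216 - 80*26)) = -333693/(-161243 + (-216 - 2080)) = -333693/(-161243 - 2296) = -333693/(-163539) = -333693*(-1/163539) = 12359/6057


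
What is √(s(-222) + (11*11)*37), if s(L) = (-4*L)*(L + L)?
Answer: 7*I*√7955 ≈ 624.34*I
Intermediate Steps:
s(L) = -8*L² (s(L) = (-4*L)*(2*L) = -8*L²)
√(s(-222) + (11*11)*37) = √(-8*(-222)² + (11*11)*37) = √(-8*49284 + 121*37) = √(-394272 + 4477) = √(-389795) = 7*I*√7955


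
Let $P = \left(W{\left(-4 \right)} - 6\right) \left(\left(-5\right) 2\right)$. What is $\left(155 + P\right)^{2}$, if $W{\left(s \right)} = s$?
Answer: $65025$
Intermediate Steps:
$P = 100$ ($P = \left(-4 - 6\right) \left(\left(-5\right) 2\right) = \left(-10\right) \left(-10\right) = 100$)
$\left(155 + P\right)^{2} = \left(155 + 100\right)^{2} = 255^{2} = 65025$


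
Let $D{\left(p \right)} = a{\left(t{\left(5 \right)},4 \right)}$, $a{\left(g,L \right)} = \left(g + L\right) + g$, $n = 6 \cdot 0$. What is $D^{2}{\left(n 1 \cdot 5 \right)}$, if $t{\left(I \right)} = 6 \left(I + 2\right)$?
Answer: $7744$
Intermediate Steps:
$t{\left(I \right)} = 12 + 6 I$ ($t{\left(I \right)} = 6 \left(2 + I\right) = 12 + 6 I$)
$n = 0$
$a{\left(g,L \right)} = L + 2 g$ ($a{\left(g,L \right)} = \left(L + g\right) + g = L + 2 g$)
$D{\left(p \right)} = 88$ ($D{\left(p \right)} = 4 + 2 \left(12 + 6 \cdot 5\right) = 4 + 2 \left(12 + 30\right) = 4 + 2 \cdot 42 = 4 + 84 = 88$)
$D^{2}{\left(n 1 \cdot 5 \right)} = 88^{2} = 7744$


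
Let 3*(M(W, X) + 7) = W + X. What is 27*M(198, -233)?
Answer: -504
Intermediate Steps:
M(W, X) = -7 + W/3 + X/3 (M(W, X) = -7 + (W + X)/3 = -7 + (W/3 + X/3) = -7 + W/3 + X/3)
27*M(198, -233) = 27*(-7 + (⅓)*198 + (⅓)*(-233)) = 27*(-7 + 66 - 233/3) = 27*(-56/3) = -504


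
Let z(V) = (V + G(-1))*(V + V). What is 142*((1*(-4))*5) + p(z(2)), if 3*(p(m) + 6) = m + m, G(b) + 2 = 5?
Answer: -8498/3 ≈ -2832.7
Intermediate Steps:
G(b) = 3 (G(b) = -2 + 5 = 3)
z(V) = 2*V*(3 + V) (z(V) = (V + 3)*(V + V) = (3 + V)*(2*V) = 2*V*(3 + V))
p(m) = -6 + 2*m/3 (p(m) = -6 + (m + m)/3 = -6 + (2*m)/3 = -6 + 2*m/3)
142*((1*(-4))*5) + p(z(2)) = 142*((1*(-4))*5) + (-6 + 2*(2*2*(3 + 2))/3) = 142*(-4*5) + (-6 + 2*(2*2*5)/3) = 142*(-20) + (-6 + (2/3)*20) = -2840 + (-6 + 40/3) = -2840 + 22/3 = -8498/3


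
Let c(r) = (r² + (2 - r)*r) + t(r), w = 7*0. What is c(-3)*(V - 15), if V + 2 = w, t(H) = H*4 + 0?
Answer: 306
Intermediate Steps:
w = 0
t(H) = 4*H (t(H) = 4*H + 0 = 4*H)
c(r) = r² + 4*r + r*(2 - r) (c(r) = (r² + (2 - r)*r) + 4*r = (r² + r*(2 - r)) + 4*r = r² + 4*r + r*(2 - r))
V = -2 (V = -2 + 0 = -2)
c(-3)*(V - 15) = (6*(-3))*(-2 - 15) = -18*(-17) = 306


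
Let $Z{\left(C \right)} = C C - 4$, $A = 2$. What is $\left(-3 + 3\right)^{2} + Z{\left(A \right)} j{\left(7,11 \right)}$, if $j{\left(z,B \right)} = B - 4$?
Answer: $0$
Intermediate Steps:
$Z{\left(C \right)} = -4 + C^{2}$ ($Z{\left(C \right)} = C^{2} - 4 = -4 + C^{2}$)
$j{\left(z,B \right)} = -4 + B$
$\left(-3 + 3\right)^{2} + Z{\left(A \right)} j{\left(7,11 \right)} = \left(-3 + 3\right)^{2} + \left(-4 + 2^{2}\right) \left(-4 + 11\right) = 0^{2} + \left(-4 + 4\right) 7 = 0 + 0 \cdot 7 = 0 + 0 = 0$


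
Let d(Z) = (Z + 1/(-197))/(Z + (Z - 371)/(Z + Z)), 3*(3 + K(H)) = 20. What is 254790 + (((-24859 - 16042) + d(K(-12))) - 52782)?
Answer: 12155678306/75451 ≈ 1.6111e+5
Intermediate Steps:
K(H) = 11/3 (K(H) = -3 + (1/3)*20 = -3 + 20/3 = 11/3)
d(Z) = (-1/197 + Z)/(Z + (-371 + Z)/(2*Z)) (d(Z) = (Z - 1/197)/(Z + (-371 + Z)/((2*Z))) = (-1/197 + Z)/(Z + (-371 + Z)*(1/(2*Z))) = (-1/197 + Z)/(Z + (-371 + Z)/(2*Z)))
254790 + (((-24859 - 16042) + d(K(-12))) - 52782) = 254790 + (((-24859 - 16042) + (2/197)*(11/3)*(-1 + 197*(11/3))/(-371 + 11/3 + 2*(11/3)**2)) - 52782) = 254790 + ((-40901 + (2/197)*(11/3)*(-1 + 2167/3)/(-371 + 11/3 + 2*(121/9))) - 52782) = 254790 + ((-40901 + (2/197)*(11/3)*(2164/3)/(-371 + 11/3 + 242/9)) - 52782) = 254790 + ((-40901 + (2/197)*(11/3)*(2164/3)/(-3064/9)) - 52782) = 254790 + ((-40901 + (2/197)*(11/3)*(-9/3064)*(2164/3)) - 52782) = 254790 + ((-40901 - 5951/75451) - 52782) = 254790 + (-3086027302/75451 - 52782) = 254790 - 7068481984/75451 = 12155678306/75451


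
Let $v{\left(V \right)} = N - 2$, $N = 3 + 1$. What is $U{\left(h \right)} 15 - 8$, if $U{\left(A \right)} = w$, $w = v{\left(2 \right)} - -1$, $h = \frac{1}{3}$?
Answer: $37$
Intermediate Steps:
$N = 4$
$h = \frac{1}{3} \approx 0.33333$
$v{\left(V \right)} = 2$ ($v{\left(V \right)} = 4 - 2 = 2$)
$w = 3$ ($w = 2 - -1 = 2 + 1 = 3$)
$U{\left(A \right)} = 3$
$U{\left(h \right)} 15 - 8 = 3 \cdot 15 - 8 = 45 - 8 = 37$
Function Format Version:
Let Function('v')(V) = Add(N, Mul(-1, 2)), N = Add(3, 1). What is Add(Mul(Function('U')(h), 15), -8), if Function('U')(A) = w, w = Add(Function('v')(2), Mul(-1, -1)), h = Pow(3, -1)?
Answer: 37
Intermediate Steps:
N = 4
h = Rational(1, 3) ≈ 0.33333
Function('v')(V) = 2 (Function('v')(V) = Add(4, Mul(-1, 2)) = Add(4, -2) = 2)
w = 3 (w = Add(2, Mul(-1, -1)) = Add(2, 1) = 3)
Function('U')(A) = 3
Add(Mul(Function('U')(h), 15), -8) = Add(Mul(3, 15), -8) = Add(45, -8) = 37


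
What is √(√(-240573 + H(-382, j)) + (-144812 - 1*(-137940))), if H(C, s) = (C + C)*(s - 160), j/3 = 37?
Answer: √(-6872 + I*√203137) ≈ 2.717 + 82.942*I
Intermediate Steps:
j = 111 (j = 3*37 = 111)
H(C, s) = 2*C*(-160 + s) (H(C, s) = (2*C)*(-160 + s) = 2*C*(-160 + s))
√(√(-240573 + H(-382, j)) + (-144812 - 1*(-137940))) = √(√(-240573 + 2*(-382)*(-160 + 111)) + (-144812 - 1*(-137940))) = √(√(-240573 + 2*(-382)*(-49)) + (-144812 + 137940)) = √(√(-240573 + 37436) - 6872) = √(√(-203137) - 6872) = √(I*√203137 - 6872) = √(-6872 + I*√203137)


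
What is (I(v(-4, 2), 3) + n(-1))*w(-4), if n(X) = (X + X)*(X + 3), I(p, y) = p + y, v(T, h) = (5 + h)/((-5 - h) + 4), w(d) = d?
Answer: 40/3 ≈ 13.333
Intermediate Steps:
v(T, h) = (5 + h)/(-1 - h)
n(X) = 2*X*(3 + X) (n(X) = (2*X)*(3 + X) = 2*X*(3 + X))
(I(v(-4, 2), 3) + n(-1))*w(-4) = (((-5 - 1*2)/(1 + 2) + 3) + 2*(-1)*(3 - 1))*(-4) = (((-5 - 2)/3 + 3) + 2*(-1)*2)*(-4) = (((1/3)*(-7) + 3) - 4)*(-4) = ((-7/3 + 3) - 4)*(-4) = (2/3 - 4)*(-4) = -10/3*(-4) = 40/3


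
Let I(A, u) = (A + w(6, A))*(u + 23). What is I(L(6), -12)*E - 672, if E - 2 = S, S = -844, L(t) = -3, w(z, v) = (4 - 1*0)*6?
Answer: -195174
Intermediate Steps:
w(z, v) = 24 (w(z, v) = (4 + 0)*6 = 4*6 = 24)
E = -842 (E = 2 - 844 = -842)
I(A, u) = (23 + u)*(24 + A) (I(A, u) = (A + 24)*(u + 23) = (24 + A)*(23 + u) = (23 + u)*(24 + A))
I(L(6), -12)*E - 672 = (552 + 23*(-3) + 24*(-12) - 3*(-12))*(-842) - 672 = (552 - 69 - 288 + 36)*(-842) - 672 = 231*(-842) - 672 = -194502 - 672 = -195174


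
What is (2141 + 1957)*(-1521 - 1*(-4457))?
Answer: 12031728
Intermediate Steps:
(2141 + 1957)*(-1521 - 1*(-4457)) = 4098*(-1521 + 4457) = 4098*2936 = 12031728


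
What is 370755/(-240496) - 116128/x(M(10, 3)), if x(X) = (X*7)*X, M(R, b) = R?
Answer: -7046961997/42086800 ≈ -167.44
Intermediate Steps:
x(X) = 7*X² (x(X) = (7*X)*X = 7*X²)
370755/(-240496) - 116128/x(M(10, 3)) = 370755/(-240496) - 116128/(7*10²) = 370755*(-1/240496) - 116128/(7*100) = -370755/240496 - 116128/700 = -370755/240496 - 116128*1/700 = -370755/240496 - 29032/175 = -7046961997/42086800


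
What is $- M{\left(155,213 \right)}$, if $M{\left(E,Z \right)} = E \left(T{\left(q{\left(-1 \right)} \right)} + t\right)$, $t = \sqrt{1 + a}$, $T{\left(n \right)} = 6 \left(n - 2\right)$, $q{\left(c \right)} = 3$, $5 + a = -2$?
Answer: $-930 - 155 i \sqrt{6} \approx -930.0 - 379.67 i$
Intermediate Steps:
$a = -7$ ($a = -5 - 2 = -7$)
$T{\left(n \right)} = -12 + 6 n$ ($T{\left(n \right)} = 6 \left(-2 + n\right) = -12 + 6 n$)
$t = i \sqrt{6}$ ($t = \sqrt{1 - 7} = \sqrt{-6} = i \sqrt{6} \approx 2.4495 i$)
$M{\left(E,Z \right)} = E \left(6 + i \sqrt{6}\right)$ ($M{\left(E,Z \right)} = E \left(\left(-12 + 6 \cdot 3\right) + i \sqrt{6}\right) = E \left(\left(-12 + 18\right) + i \sqrt{6}\right) = E \left(6 + i \sqrt{6}\right)$)
$- M{\left(155,213 \right)} = - 155 \left(6 + i \sqrt{6}\right) = - (930 + 155 i \sqrt{6}) = -930 - 155 i \sqrt{6}$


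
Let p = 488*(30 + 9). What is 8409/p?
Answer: 2803/6344 ≈ 0.44183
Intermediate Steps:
p = 19032 (p = 488*39 = 19032)
8409/p = 8409/19032 = 8409*(1/19032) = 2803/6344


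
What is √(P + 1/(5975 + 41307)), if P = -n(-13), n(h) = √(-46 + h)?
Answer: √(47282 - 2235587524*I*√59)/47282 ≈ 1.9597 - 1.9597*I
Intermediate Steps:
P = -I*√59 (P = -√(-46 - 13) = -√(-59) = -I*√59 ≈ -7.6811*I)
√(P + 1/(5975 + 41307)) = √(-I*√59 + 1/(5975 + 41307)) = √(-I*√59 + 1/47282) = √(1/47282 - I*√59)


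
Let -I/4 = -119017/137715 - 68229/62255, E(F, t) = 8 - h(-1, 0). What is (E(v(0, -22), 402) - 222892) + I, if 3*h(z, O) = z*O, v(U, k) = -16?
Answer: -382163402269004/1714689465 ≈ -2.2288e+5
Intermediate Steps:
h(z, O) = O*z/3 (h(z, O) = (z*O)/3 = (O*z)/3 = O*z/3)
E(F, t) = 8 (E(F, t) = 8 - 0*(-1)/3 = 8 - 1*0 = 8 + 0 = 8)
I = 13444448056/1714689465 (I = -4*(-119017/137715 - 68229/62255) = -4*(-3361112014/1714689465) = 13444448056/1714689465 ≈ 7.8407)
(E(v(0, -22), 402) - 222892) + I = (8 - 222892) + 13444448056/1714689465 = -222884 + 13444448056/1714689465 = -382163402269004/1714689465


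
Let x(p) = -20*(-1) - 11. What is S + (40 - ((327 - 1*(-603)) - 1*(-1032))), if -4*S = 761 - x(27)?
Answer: -2110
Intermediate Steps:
x(p) = 9 (x(p) = 20 - 11 = 9)
S = -188 (S = -(761 - 1*9)/4 = -(761 - 9)/4 = -¼*752 = -188)
S + (40 - ((327 - 1*(-603)) - 1*(-1032))) = -188 + (40 - ((327 - 1*(-603)) - 1*(-1032))) = -188 + (40 - ((327 + 603) + 1032)) = -188 + (40 - (930 + 1032)) = -188 + (40 - 1*1962) = -188 + (40 - 1962) = -188 - 1922 = -2110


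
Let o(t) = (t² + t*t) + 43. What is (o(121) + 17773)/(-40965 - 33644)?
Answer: -47098/74609 ≈ -0.63126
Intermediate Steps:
o(t) = 43 + 2*t² (o(t) = (t² + t²) + 43 = 2*t² + 43 = 43 + 2*t²)
(o(121) + 17773)/(-40965 - 33644) = ((43 + 2*121²) + 17773)/(-40965 - 33644) = ((43 + 2*14641) + 17773)/(-74609) = ((43 + 29282) + 17773)*(-1/74609) = (29325 + 17773)*(-1/74609) = 47098*(-1/74609) = -47098/74609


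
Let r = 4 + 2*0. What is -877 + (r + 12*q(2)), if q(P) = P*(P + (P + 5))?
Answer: -657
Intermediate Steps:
r = 4 (r = 4 + 0 = 4)
q(P) = P*(5 + 2*P) (q(P) = P*(P + (5 + P)) = P*(5 + 2*P))
-877 + (r + 12*q(2)) = -877 + (4 + 12*(2*(5 + 2*2))) = -877 + (4 + 12*(2*(5 + 4))) = -877 + (4 + 12*(2*9)) = -877 + (4 + 12*18) = -877 + (4 + 216) = -877 + 220 = -657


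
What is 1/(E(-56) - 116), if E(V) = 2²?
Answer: -1/112 ≈ -0.0089286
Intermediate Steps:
E(V) = 4
1/(E(-56) - 116) = 1/(4 - 116) = 1/(-112) = -1/112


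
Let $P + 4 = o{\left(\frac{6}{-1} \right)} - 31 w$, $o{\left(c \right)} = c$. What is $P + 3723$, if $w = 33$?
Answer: $2690$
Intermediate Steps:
$P = -1033$ ($P = -4 + \left(\frac{6}{-1} - 1023\right) = -4 + \left(6 \left(-1\right) - 1023\right) = -4 - 1029 = -1033$)
$P + 3723 = -1033 + 3723 = 2690$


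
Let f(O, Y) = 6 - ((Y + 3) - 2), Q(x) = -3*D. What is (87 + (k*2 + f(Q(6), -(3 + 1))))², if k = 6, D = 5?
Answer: 11664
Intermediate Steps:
Q(x) = -15 (Q(x) = -3*5 = -15)
f(O, Y) = 5 - Y (f(O, Y) = 6 - ((3 + Y) - 2) = 6 - (1 + Y) = 6 + (-1 - Y) = 5 - Y)
(87 + (k*2 + f(Q(6), -(3 + 1))))² = (87 + (6*2 + (5 - (-1)*(3 + 1))))² = (87 + (12 + (5 - (-1)*4)))² = (87 + (12 + (5 - 1*(-4))))² = (87 + (12 + (5 + 4)))² = (87 + (12 + 9))² = (87 + 21)² = 108² = 11664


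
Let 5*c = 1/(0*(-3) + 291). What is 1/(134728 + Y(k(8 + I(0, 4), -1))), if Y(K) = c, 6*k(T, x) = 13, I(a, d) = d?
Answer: 1455/196029241 ≈ 7.4224e-6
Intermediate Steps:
k(T, x) = 13/6 (k(T, x) = (⅙)*13 = 13/6)
c = 1/1455 (c = 1/(5*(0*(-3) + 291)) = 1/(5*(0 + 291)) = (⅕)/291 = (⅕)*(1/291) = 1/1455 ≈ 0.00068729)
Y(K) = 1/1455
1/(134728 + Y(k(8 + I(0, 4), -1))) = 1/(134728 + 1/1455) = 1/(196029241/1455) = 1455/196029241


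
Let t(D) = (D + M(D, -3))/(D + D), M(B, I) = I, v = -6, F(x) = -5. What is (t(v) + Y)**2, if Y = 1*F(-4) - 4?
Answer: 1089/16 ≈ 68.063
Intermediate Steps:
Y = -9 (Y = 1*(-5) - 4 = -5 - 4 = -9)
t(D) = (-3 + D)/(2*D) (t(D) = (D - 3)/(D + D) = (-3 + D)/((2*D)) = (-3 + D)*(1/(2*D)) = (-3 + D)/(2*D))
(t(v) + Y)**2 = ((1/2)*(-3 - 6)/(-6) - 9)**2 = ((1/2)*(-1/6)*(-9) - 9)**2 = (3/4 - 9)**2 = (-33/4)**2 = 1089/16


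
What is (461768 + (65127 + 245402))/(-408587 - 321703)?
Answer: -772297/730290 ≈ -1.0575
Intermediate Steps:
(461768 + (65127 + 245402))/(-408587 - 321703) = (461768 + 310529)/(-730290) = 772297*(-1/730290) = -772297/730290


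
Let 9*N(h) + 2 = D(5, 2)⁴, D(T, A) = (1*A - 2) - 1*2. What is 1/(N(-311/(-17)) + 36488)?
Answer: 9/328406 ≈ 2.7405e-5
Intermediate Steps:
D(T, A) = -4 + A (D(T, A) = (A - 2) - 2 = (-2 + A) - 2 = -4 + A)
N(h) = 14/9 (N(h) = -2/9 + (-4 + 2)⁴/9 = -2/9 + (⅑)*(-2)⁴ = -2/9 + (⅑)*16 = -2/9 + 16/9 = 14/9)
1/(N(-311/(-17)) + 36488) = 1/(14/9 + 36488) = 1/(328406/9) = 9/328406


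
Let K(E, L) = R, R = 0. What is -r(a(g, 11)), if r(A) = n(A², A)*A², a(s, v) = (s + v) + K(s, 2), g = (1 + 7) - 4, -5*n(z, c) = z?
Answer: 10125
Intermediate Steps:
K(E, L) = 0
n(z, c) = -z/5
g = 4 (g = 8 - 4 = 4)
a(s, v) = s + v (a(s, v) = (s + v) + 0 = s + v)
r(A) = -A⁴/5 (r(A) = (-A²/5)*A² = -A⁴/5)
-r(a(g, 11)) = -(-1)*(4 + 11)⁴/5 = -(-1)*15⁴/5 = -(-1)*50625/5 = -1*(-10125) = 10125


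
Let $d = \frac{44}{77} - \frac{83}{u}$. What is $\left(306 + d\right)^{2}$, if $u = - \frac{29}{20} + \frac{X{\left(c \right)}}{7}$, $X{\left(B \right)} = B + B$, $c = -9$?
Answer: $\frac{1662908253444}{15531481} \approx 1.0707 \cdot 10^{5}$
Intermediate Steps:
$X{\left(B \right)} = 2 B$
$u = - \frac{563}{140}$ ($u = - \frac{29}{20} + \frac{2 \left(-9\right)}{7} = \left(-29\right) \frac{1}{20} - \frac{18}{7} = - \frac{29}{20} - \frac{18}{7} = - \frac{563}{140} \approx -4.0214$)
$d = \frac{83592}{3941}$ ($d = \frac{44}{77} - \frac{83}{- \frac{563}{140}} = 44 \cdot \frac{1}{77} - - \frac{11620}{563} = \frac{4}{7} + \frac{11620}{563} = \frac{83592}{3941} \approx 21.211$)
$\left(306 + d\right)^{2} = \left(306 + \frac{83592}{3941}\right)^{2} = \left(\frac{1289538}{3941}\right)^{2} = \frac{1662908253444}{15531481}$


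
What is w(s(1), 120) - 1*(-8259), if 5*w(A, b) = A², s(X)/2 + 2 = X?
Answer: 41299/5 ≈ 8259.8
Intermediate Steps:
s(X) = -4 + 2*X
w(A, b) = A²/5
w(s(1), 120) - 1*(-8259) = (-4 + 2*1)²/5 - 1*(-8259) = (-4 + 2)²/5 + 8259 = (⅕)*(-2)² + 8259 = (⅕)*4 + 8259 = ⅘ + 8259 = 41299/5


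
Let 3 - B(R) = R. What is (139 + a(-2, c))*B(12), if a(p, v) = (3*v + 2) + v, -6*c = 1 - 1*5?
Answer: -1293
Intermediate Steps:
c = ⅔ (c = -(1 - 1*5)/6 = -(1 - 5)/6 = -⅙*(-4) = ⅔ ≈ 0.66667)
a(p, v) = 2 + 4*v (a(p, v) = (2 + 3*v) + v = 2 + 4*v)
B(R) = 3 - R
(139 + a(-2, c))*B(12) = (139 + (2 + 4*(⅔)))*(3 - 1*12) = (139 + (2 + 8/3))*(3 - 12) = (139 + 14/3)*(-9) = (431/3)*(-9) = -1293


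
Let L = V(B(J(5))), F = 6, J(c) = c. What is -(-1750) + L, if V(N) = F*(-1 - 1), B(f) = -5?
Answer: 1738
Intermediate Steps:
V(N) = -12 (V(N) = 6*(-1 - 1) = 6*(-2) = -12)
L = -12
-(-1750) + L = -(-1750) - 12 = -50*(-35) - 12 = 1750 - 12 = 1738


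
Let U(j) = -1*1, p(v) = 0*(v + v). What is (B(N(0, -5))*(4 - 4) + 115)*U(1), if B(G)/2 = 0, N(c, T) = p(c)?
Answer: -115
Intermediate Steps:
p(v) = 0 (p(v) = 0*(2*v) = 0)
N(c, T) = 0
B(G) = 0 (B(G) = 2*0 = 0)
U(j) = -1
(B(N(0, -5))*(4 - 4) + 115)*U(1) = (0*(4 - 4) + 115)*(-1) = (0*0 + 115)*(-1) = (0 + 115)*(-1) = 115*(-1) = -115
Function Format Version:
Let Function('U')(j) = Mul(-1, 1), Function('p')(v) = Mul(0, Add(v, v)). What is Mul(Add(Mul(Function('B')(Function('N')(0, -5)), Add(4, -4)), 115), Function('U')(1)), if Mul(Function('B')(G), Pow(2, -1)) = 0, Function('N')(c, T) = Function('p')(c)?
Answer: -115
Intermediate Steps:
Function('p')(v) = 0 (Function('p')(v) = Mul(0, Mul(2, v)) = 0)
Function('N')(c, T) = 0
Function('B')(G) = 0 (Function('B')(G) = Mul(2, 0) = 0)
Function('U')(j) = -1
Mul(Add(Mul(Function('B')(Function('N')(0, -5)), Add(4, -4)), 115), Function('U')(1)) = Mul(Add(Mul(0, Add(4, -4)), 115), -1) = Mul(Add(Mul(0, 0), 115), -1) = Mul(Add(0, 115), -1) = Mul(115, -1) = -115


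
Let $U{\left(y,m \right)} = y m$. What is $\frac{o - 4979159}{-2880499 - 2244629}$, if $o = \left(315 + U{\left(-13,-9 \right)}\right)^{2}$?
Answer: $\frac{4792535}{5125128} \approx 0.93511$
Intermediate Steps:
$U{\left(y,m \right)} = m y$
$o = 186624$ ($o = \left(315 - -117\right)^{2} = \left(315 + 117\right)^{2} = 432^{2} = 186624$)
$\frac{o - 4979159}{-2880499 - 2244629} = \frac{186624 - 4979159}{-2880499 - 2244629} = - \frac{4792535}{-5125128} = \left(-4792535\right) \left(- \frac{1}{5125128}\right) = \frac{4792535}{5125128}$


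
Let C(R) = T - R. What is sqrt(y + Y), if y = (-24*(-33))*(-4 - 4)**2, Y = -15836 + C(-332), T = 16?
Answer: 40*sqrt(22) ≈ 187.62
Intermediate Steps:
C(R) = 16 - R
Y = -15488 (Y = -15836 + (16 - 1*(-332)) = -15836 + (16 + 332) = -15836 + 348 = -15488)
y = 50688 (y = 792*(-8)**2 = 792*64 = 50688)
sqrt(y + Y) = sqrt(50688 - 15488) = sqrt(35200) = 40*sqrt(22)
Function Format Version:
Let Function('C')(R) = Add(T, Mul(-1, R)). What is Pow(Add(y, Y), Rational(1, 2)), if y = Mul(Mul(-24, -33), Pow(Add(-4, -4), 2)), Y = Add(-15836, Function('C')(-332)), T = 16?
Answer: Mul(40, Pow(22, Rational(1, 2))) ≈ 187.62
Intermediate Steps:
Function('C')(R) = Add(16, Mul(-1, R))
Y = -15488 (Y = Add(-15836, Add(16, Mul(-1, -332))) = Add(-15836, Add(16, 332)) = Add(-15836, 348) = -15488)
y = 50688 (y = Mul(792, Pow(-8, 2)) = Mul(792, 64) = 50688)
Pow(Add(y, Y), Rational(1, 2)) = Pow(Add(50688, -15488), Rational(1, 2)) = Pow(35200, Rational(1, 2)) = Mul(40, Pow(22, Rational(1, 2)))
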